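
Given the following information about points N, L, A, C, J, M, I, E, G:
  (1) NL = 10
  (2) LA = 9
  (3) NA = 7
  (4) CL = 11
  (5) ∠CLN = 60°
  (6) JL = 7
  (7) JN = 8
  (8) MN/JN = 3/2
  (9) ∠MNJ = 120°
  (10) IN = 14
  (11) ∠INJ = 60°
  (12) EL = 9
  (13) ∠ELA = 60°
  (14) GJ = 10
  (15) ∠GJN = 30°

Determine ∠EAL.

Step 1: By the law of cosines on triangle ALE: AE² = 9² + 9² − 2·9·9·cos(60°) = 81, so AE = 9.
Step 2: By the inverse law of cosines on triangle EAL: cos(∠EAL) = (9² + 9² − 9²) / (2·9·9) = 81/162 = 0.5, so ∠EAL = 60°.

Therefore, the measure of angle ∠EAL = 60°.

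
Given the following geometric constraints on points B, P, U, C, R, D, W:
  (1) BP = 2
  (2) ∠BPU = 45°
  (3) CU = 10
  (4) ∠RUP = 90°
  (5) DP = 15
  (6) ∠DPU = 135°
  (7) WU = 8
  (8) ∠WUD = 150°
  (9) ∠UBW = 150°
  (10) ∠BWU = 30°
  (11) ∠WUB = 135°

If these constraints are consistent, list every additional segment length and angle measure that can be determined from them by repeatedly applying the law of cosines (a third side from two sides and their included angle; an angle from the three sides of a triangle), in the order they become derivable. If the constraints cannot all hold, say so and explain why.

These constraints are not satisfiable: (9), (10) and (11) are the three interior angles of triangle UBW, which must sum to 180°, but 150° + 30° + 135° = 315°. No planar figure meets all of them, so nothing further can be derived.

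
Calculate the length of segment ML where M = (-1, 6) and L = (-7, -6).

d = sqrt((-6)^2 + (-12)^2) = sqrt(180) = 6*sqrt(5)

6*sqrt(5)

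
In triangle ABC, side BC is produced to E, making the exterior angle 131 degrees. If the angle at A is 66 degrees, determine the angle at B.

The exterior angle theorem states that an exterior angle equals the sum of the two non-adjacent interior angles.
So 131 = 66 + angle B, which gives angle B = 131 - 66 = 65 degrees.

65 degrees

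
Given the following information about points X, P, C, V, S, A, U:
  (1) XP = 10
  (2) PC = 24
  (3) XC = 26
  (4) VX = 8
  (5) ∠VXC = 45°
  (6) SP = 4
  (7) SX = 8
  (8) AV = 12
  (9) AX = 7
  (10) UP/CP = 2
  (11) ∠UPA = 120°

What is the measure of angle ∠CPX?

Step 1: By the inverse law of cosines on triangle CPX: cos(∠CPX) = (24² + 10² − 26²) / (2·24·10) = 0/480 = 0, so ∠CPX = 90°.

Therefore, the measure of angle ∠CPX = 90°.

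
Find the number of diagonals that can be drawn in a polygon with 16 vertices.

Each of the 16 vertices connects to 13 non-adjacent vertices via diagonals.
Total connections = 16 × 13 = 208, but each diagonal is counted twice.
Number of diagonals = 208 / 2 = 104.

104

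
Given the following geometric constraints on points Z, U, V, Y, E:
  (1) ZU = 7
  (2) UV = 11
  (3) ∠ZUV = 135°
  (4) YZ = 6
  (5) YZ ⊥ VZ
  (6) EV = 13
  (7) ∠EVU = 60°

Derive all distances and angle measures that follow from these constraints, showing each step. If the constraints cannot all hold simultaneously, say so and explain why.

The constraints are consistent.

Step 1: From ZU = 7, UV = 11, and ∠ZUV = 135°, by the law of cosines:
  ZV² = ZU² + UV² - 2·ZU·UV·cos(135°) = 49 + 121 + 108.9 = 278.9
  ZV ≈ 16.7

Step 2: From UV = 11, VE = 13, and ∠UVE = 60°, by the law of cosines:
  UE² = UV² + VE² - 2·UV·VE·cos(60°) = 121 + 169 - 143 = 147
  UE = 7·√3

Step 3: From VZ = 16.7, ZY = 6, and ∠VZY = 90°, by the law of cosines:
  VY² = VZ² + ZY² - 2·VZ·ZY·cos(90°) = 278.9 + 36 - 0 = 314.9
  VY ≈ 17.75

Step 4: From ZU = 7, ZV = 16.7, UV = 11, by the inverse law of cosines:
  cos(∠UZV) = (ZU² + ZV² - UV²) / (2·ZU·ZV)
  ∠UZV = 27.76°

Step 5: From UE = 7·√3, UV = 11, EV = 13, by the inverse law of cosines:
  cos(∠EUV) = (UE² + UV² - EV²) / (2·UE·UV)
  ∠EUV = 68.21°

Step 6: From VU = 11, VZ = 16.7, UZ = 7, by the inverse law of cosines:
  cos(∠UVZ) = (VU² + VZ² - UZ²) / (2·VU·VZ)
  ∠UVZ = 17.24°

Step 7: From EU = 7·√3, EV = 13, UV = 11, by the inverse law of cosines:
  cos(∠UEV) = (EU² + EV² - UV²) / (2·EU·EV)
  ∠UEV = 51.79°

Step 8: From VY = 17.75, VZ = 16.7, YZ = 6, by the inverse law of cosines:
  cos(∠YVZ) = (VY² + VZ² - YZ²) / (2·VY·VZ)
  ∠YVZ = 19.76°

Step 9: From YV = 17.75, YZ = 6, VZ = 16.7, by the inverse law of cosines:
  cos(∠VYZ) = (YV² + YZ² - VZ²) / (2·YV·YZ)
  ∠VYZ = 70.24°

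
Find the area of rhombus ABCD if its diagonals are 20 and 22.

The diagonals of a rhombus divide it into four right triangles.
Each triangle has legs 20/ 2 = 10 and 22/2 = 11, so each has area (1/2)*10*11 = 55.
Four such triangles give total area = (d1 * d2) / 2 = 220.

220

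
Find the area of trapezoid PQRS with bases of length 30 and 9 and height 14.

A trapezoid's area equals the midsegment times the height.
The midsegment is (30 + 9) / 2 = 39/2.
Area = 39/2 * 14 = 273.

273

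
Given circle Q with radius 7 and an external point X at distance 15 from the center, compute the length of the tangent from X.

Let T be the point of tangency. Then QT ⊥ XT (radius ⊥ tangent).
In right triangle QTX: QX² = QT² + XT²
15² = 7² + XT²
XT² = 176, XT = 4*sqrt(11)

4*sqrt(11)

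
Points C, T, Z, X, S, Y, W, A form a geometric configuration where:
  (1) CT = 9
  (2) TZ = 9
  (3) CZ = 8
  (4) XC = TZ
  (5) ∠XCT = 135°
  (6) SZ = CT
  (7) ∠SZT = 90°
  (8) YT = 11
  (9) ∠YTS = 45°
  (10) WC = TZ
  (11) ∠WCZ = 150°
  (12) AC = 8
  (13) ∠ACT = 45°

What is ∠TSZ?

From the given relations: SZ = CT = 9.
Step 1: By the law of cosines on triangle SZT: ST² = 9² + 9² − 2·9·9·cos(90°) = 162, so ST = 9·√2.
Step 2: By the inverse law of cosines on triangle TSZ: cos(∠TSZ) = ((9·√2)² + 9² − 9²) / (2·9·√2·9) = 162/229.1 = 0.7071, so ∠TSZ = 45°.

Therefore, the measure of angle ∠TSZ = 45°.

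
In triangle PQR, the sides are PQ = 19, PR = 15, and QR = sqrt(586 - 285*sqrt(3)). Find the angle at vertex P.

By the inverse law of cosines: cos(P) = (PQ² + PR² - QR²) / (2 × PQ × PR)
cos(P) = (19² + 15² - (sqrt(586 - 285*sqrt(3)))²) / (2 × 19 × 15)
cos(P) = (361 + 225 - (586 - 285*sqrt(3))) / 570
cos(P) = sqrt(3)/2
P = arccos(sqrt(3)/2) = 30°

30°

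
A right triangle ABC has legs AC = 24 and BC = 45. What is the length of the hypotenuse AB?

By the Pythagorean theorem: AB^2 = AC^2 + BC^2
AB^2 = 24^2 + 45^2 = 576 + 2025 = 2601
AB = sqrt(2601) = 51

51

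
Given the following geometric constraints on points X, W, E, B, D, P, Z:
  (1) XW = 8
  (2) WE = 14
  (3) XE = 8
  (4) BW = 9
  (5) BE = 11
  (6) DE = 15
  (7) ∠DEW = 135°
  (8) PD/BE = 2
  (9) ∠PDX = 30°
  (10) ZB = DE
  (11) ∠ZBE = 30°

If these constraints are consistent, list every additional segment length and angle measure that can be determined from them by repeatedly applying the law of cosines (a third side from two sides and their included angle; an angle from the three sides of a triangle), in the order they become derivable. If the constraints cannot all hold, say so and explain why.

The constraints are consistent. Derivable facts, in order:
After 1 step:
- EZ ≈ 7.76
- WD ≈ 26.8
- ∠BEW = 39.98°
- ∠BWE = 51.75°
- ∠EBW = 88.26°
- ∠EWX = 28.96°
- ∠EXW = 122.09°
- ∠WEX = 28.96°
After 2 steps:
- ∠BEZ = 104.86°
- ∠BZE = 45.14°
- ∠DWE = 23.32°
- ∠EDW = 21.68°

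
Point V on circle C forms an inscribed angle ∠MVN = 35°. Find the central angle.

By the inscribed angle theorem, the central angle is twice the inscribed angle.
Central angle = 2 × 35° = 70°

70°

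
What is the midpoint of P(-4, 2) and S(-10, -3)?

M = ((x₁ + x₂)/2, (y₁ + y₂)/2)
= ((-4 + -10)/2, (2 + -3)/2)
= (-14/2, -1/2) = (-7, -1/2)

(-7, -1/2)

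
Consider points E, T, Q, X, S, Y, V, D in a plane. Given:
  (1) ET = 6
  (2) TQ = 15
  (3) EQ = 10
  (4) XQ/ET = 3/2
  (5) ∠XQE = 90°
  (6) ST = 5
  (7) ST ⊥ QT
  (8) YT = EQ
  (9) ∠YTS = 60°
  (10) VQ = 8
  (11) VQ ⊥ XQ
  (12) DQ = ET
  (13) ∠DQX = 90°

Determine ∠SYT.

From the given relations: YT = EQ = 10.
Step 1: By the law of cosines on triangle YTS: YS² = 10² + 5² − 2·10·5·cos(60°) = 75, so YS = 5·√3.
Step 2: By the inverse law of cosines on triangle SYT: cos(∠SYT) = ((5·√3)² + 10² − 5²) / (2·5·√3·10) = 150/173.21 = 0.866, so ∠SYT = 30°.

Therefore, the measure of angle ∠SYT = 30°.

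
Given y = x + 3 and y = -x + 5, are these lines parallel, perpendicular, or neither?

Slope of line 1: m1 = 1
Slope of line 2: m2 = -1
Two lines are perpendicular when the product of their slopes is -1 (negative reciprocals).
m1 * m2 = (1) * (-1) = -1, confirming perpendicularity.

Perpendicular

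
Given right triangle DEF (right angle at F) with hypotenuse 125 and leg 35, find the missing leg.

By the Pythagorean theorem: EF^2 = DE^2 - DF^2
EF^2 = 125^2 - 35^2 = 15625 - 1225 = 14400
EF = sqrt(14400) = 120

120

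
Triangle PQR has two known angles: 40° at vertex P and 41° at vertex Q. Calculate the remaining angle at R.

angle R = 180 - 40 - 41 = 99 degrees.

99 degrees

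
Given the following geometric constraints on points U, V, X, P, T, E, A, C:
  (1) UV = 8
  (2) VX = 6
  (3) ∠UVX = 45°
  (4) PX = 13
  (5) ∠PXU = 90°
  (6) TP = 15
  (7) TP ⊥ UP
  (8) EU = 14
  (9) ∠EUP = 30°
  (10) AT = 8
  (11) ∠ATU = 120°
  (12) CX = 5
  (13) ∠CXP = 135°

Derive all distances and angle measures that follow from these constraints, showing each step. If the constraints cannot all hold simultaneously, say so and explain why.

The constraints are consistent.

Step 1: From UV = 8, VX = 6, and ∠UVX = 45°, by the law of cosines:
  UX² = UV² + VX² - 2·UV·VX·cos(45°) = 64 + 36 - 67.88 = 32.12
  UX ≈ 5.67

Step 2: From PX = 13, XC = 5, and ∠PXC = 135°, by the law of cosines:
  PC² = PX² + XC² - 2·PX·XC·cos(135°) = 169 + 25 + 91.92 = 285.9
  PC ≈ 16.91

Step 3: From UX = 5.67, XP = 13, and ∠UXP = 90°, by the law of cosines:
  UP² = UX² + XP² - 2·UX·XP·cos(90°) = 32.12 + 169 - 0 = 201.1
  UP ≈ 14.18

Step 4: From UV = 8, UX = 5.67, VX = 6, by the inverse law of cosines:
  cos(∠VUX) = (UV² + UX² - VX²) / (2·UV·UX)
  ∠VUX = 48.47°

Step 5: From XU = 5.67, XV = 6, UV = 8, by the inverse law of cosines:
  cos(∠UXV) = (XU² + XV² - UV²) / (2·XU·XV)
  ∠UXV = 86.53°

Step 6: From PC = 16.91, PX = 13, CX = 5, by the inverse law of cosines:
  cos(∠CPX) = (PC² + PX² - CX²) / (2·PC·PX)
  ∠CPX = 12.07°

Step 7: From CP = 16.91, CX = 5, PX = 13, by the inverse law of cosines:
  cos(∠PCX) = (CP² + CX² - PX²) / (2·CP·CX)
  ∠PCX = 32.93°

Step 8: From UP = 14.18, PT = 15, and ∠UPT = 90°, by the law of cosines:
  UT² = UP² + PT² - 2·UP·PT·cos(90°) = 201.1 + 225 - 0 = 426.1
  UT ≈ 20.64

Step 9: From PU = 14.18, UE = 14, and ∠PUE = 30°, by the law of cosines:
  PE² = PU² + UE² - 2·PU·UE·cos(30°) = 201.1 + 196 - 343.9 = 53.23
  PE ≈ 7.3

Step 10: From UP = 14.18, UX = 5.67, PX = 13, by the inverse law of cosines:
  cos(∠PUX) = (UP² + UX² - PX²) / (2·UP·UX)
  ∠PUX = 66.45°

Step 11: From PU = 14.18, PX = 13, UX = 5.67, by the inverse law of cosines:
  cos(∠UPX) = (PU² + PX² - UX²) / (2·PU·PX)
  ∠UPX = 23.55°

Step 12: From UT = 20.64, TA = 8, and ∠UTA = 120°, by the law of cosines:
  UA² = UT² + TA² - 2·UT·TA·cos(120°) = 426.1 + 64 + 165.1 = 655.3
  UA ≈ 25.6

Step 13: From UP = 14.18, UT = 20.64, PT = 15, by the inverse law of cosines:
  cos(∠PUT) = (UP² + UT² - PT²) / (2·UP·UT)
  ∠PUT = 46.61°

Step 14: From PE = 7.3, PU = 14.18, EU = 14, by the inverse law of cosines:
  cos(∠EPU) = (PE² + PU² - EU²) / (2·PE·PU)
  ∠EPU = 73.62°

Step 15: From TP = 15, TU = 20.64, PU = 14.18, by the inverse law of cosines:
  cos(∠PTU) = (TP² + TU² - PU²) / (2·TP·TU)
  ∠PTU = 43.39°

Step 16: From EP = 7.3, EU = 14, PU = 14.18, by the inverse law of cosines:
  cos(∠PEU) = (EP² + EU² - PU²) / (2·EP·EU)
  ∠PEU = 76.38°

Step 17: From UA = 25.6, UT = 20.64, AT = 8, by the inverse law of cosines:
  cos(∠AUT) = (UA² + UT² - AT²) / (2·UA·UT)
  ∠AUT = 15.7°

Step 18: From AT = 8, AU = 25.6, TU = 20.64, by the inverse law of cosines:
  cos(∠TAU) = (AT² + AU² - TU²) / (2·AT·AU)
  ∠TAU = 44.3°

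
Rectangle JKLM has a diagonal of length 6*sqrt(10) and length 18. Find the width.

b = sqrt(d^2 - a^2) = sqrt(360 - 324) = sqrt(36) = 6

6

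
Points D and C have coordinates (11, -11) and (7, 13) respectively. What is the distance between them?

d = sqrt((7 - 11)^2 + (13 - -11)^2)
d = sqrt(-4^2 + 24^2)
d = sqrt(16 + 576)
d = sqrt(592) = 4*sqrt(37)

4*sqrt(37)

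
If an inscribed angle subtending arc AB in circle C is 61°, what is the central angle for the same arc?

The inscribed angle theorem states that a central angle is always twice any inscribed angle that subtends the same arc.
Since the inscribed angle is 61°, the central angle = 2 × 61° = 122°.

122°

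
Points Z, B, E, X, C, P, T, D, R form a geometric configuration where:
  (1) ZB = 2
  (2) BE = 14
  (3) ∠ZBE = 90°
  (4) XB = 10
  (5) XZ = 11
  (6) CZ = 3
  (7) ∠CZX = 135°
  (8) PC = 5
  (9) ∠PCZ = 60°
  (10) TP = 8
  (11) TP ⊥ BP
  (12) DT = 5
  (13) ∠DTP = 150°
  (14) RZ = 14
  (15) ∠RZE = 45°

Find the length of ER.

Step 1: By the law of cosines on triangle ZBE: ZE² = 2² + 14² − 2·2·14·cos(90°) = 200, so ZE = 10·√2.
Step 2: By the law of cosines on triangle EZR: ER² = (10·√2)² + 14² − 2·10·√2·14·cos(45°) = 116, so ER = 2·√29.

Therefore, the length of ER = 2·√29.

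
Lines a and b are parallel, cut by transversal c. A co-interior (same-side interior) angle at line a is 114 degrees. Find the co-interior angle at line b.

Co-interior (same-side interior) angles are between the parallel lines on the same side of the transversal.
Unlike corresponding or alternate interior angles, they are supplementary rather than equal.
So the angle = 180 - 114 = 66 degrees.

66 degrees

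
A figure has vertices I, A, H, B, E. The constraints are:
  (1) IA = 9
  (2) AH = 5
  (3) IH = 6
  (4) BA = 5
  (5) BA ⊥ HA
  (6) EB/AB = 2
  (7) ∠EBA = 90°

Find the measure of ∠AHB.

Step 1: By the law of cosines on triangle HAB: HB² = 5² + 5² − 2·5·5·cos(90°) = 50, so HB = 5·√2.
Step 2: By the inverse law of cosines on triangle AHB: cos(∠AHB) = (5² + (5·√2)² − 5²) / (2·5·5·√2) = 50/70.71 = 0.7071, so ∠AHB = 45°.

Therefore, the measure of angle ∠AHB = 45°.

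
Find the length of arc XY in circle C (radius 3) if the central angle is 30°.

The full circumference is 2πr = 2π(3) = 6*pi.
The arc spans 30° out of 360°, which is a fraction of 1/12.
Arc length = 6*pi × 1/12 = pi/2.

pi/2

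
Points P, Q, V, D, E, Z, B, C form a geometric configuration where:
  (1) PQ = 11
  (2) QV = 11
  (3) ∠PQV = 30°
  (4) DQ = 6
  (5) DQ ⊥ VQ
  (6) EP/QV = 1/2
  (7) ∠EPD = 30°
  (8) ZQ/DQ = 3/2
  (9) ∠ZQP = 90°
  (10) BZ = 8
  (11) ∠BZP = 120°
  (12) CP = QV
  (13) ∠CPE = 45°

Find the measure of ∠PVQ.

Step 1: By the law of cosines on triangle VQP: VP² = 11² + 11² − 2·11·11·cos(30°) = 32.42, so VP ≈ 5.69.
Step 2: By the inverse law of cosines on triangle PVQ: cos(∠PVQ) = (5.69² + 11² − 11²) / (2·5.69·11) = 32.42/125.27 = 0.2588, so ∠PVQ = 75°.

Therefore, the measure of angle ∠PVQ = 75°.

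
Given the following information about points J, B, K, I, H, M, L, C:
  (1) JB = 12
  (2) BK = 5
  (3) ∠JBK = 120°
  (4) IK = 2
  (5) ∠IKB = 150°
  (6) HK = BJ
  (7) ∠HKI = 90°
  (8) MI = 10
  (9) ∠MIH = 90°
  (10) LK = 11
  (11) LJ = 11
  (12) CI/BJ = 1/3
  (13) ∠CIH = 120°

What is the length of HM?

From the given relations: HK = BJ = 12.
Step 1: By the law of cosines on triangle HKI: HI² = 12² + 2² − 2·12·2·cos(90°) = 148, so HI = 2·√37.
Step 2: By the law of cosines on triangle HIM: HM² = (2·√37)² + 10² − 2·2·√37·10·cos(90°) = 248, so HM = 2·√62.

Therefore, the length of HM = 2·√62.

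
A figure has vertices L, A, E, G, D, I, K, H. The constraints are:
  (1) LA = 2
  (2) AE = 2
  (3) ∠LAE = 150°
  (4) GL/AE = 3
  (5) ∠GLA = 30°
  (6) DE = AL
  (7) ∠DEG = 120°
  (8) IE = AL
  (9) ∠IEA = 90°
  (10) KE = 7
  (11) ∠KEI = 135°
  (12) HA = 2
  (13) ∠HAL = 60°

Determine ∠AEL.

Step 1: By the law of cosines on triangle EAL: EL² = 2² + 2² − 2·2·2·cos(150°) = 14.93, so EL ≈ 3.86.
Step 2: By the inverse law of cosines on triangle AEL: cos(∠AEL) = (2² + 3.86² − 2²) / (2·2·3.86) = 14.93/15.45 = 0.9659, so ∠AEL = 15°.

Therefore, the measure of angle ∠AEL = 15°.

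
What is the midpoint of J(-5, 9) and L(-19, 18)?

The midpoint is the point halfway along the segment.
Move half the horizontal distance: -5 + (-19 - -5)/2 = -5 + -14/2 = -12
Move half the vertical distance: 9 + (18 - 9)/2 = 9 + 9/2 = 27/2
Midpoint = (-12, 27/2)

(-12, 27/2)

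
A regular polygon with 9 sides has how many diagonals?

The number of diagonals in an n-gon is n(n - 3)/2.
For n = 9: 9(9 - 3)/2 = 9 × 6 / 2 = 27.

27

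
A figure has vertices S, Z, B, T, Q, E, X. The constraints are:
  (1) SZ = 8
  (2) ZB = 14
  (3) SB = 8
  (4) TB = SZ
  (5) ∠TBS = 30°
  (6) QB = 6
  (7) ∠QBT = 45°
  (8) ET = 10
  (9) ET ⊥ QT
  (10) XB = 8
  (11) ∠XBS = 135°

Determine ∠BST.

From the given relations: TB = SZ = 8.
Step 1: By the law of cosines on triangle SBT: ST² = 8² + 8² − 2·8·8·cos(30°) = 17.15, so ST ≈ 4.14.
Step 2: By the inverse law of cosines on triangle BST: cos(∠BST) = (8² + 4.14² − 8²) / (2·8·4.14) = 17.15/66.26 = 0.2588, so ∠BST = 75°.

Therefore, the measure of angle ∠BST = 75°.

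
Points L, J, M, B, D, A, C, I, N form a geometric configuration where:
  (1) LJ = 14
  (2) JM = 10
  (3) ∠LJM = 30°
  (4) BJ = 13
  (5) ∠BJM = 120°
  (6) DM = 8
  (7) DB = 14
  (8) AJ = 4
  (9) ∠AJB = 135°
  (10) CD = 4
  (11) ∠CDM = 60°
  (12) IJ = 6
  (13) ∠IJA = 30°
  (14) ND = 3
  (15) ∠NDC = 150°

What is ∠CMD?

Step 1: By the law of cosines on triangle MDC: MC² = 8² + 4² − 2·8·4·cos(60°) = 48, so MC = 4·√3.
Step 2: By the inverse law of cosines on triangle CMD: cos(∠CMD) = ((4·√3)² + 8² − 4²) / (2·4·√3·8) = 96/110.85 = 0.866, so ∠CMD = 30°.

Therefore, the measure of angle ∠CMD = 30°.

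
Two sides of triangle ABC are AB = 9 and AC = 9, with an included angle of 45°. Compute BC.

By the law of cosines: BC^2 = AB^2 + AC^2 - 2*AB*AC*cos(A)
BC^2 = 9^2 + 9^2 - 2*9*9*cos(45°)
BC^2 = 81 + 81 - 162*(sqrt(2)/2)
BC^2 = 162 - 81*sqrt(2)
BC = 9*sqrt(2 - sqrt(2))

9*sqrt(2 - sqrt(2))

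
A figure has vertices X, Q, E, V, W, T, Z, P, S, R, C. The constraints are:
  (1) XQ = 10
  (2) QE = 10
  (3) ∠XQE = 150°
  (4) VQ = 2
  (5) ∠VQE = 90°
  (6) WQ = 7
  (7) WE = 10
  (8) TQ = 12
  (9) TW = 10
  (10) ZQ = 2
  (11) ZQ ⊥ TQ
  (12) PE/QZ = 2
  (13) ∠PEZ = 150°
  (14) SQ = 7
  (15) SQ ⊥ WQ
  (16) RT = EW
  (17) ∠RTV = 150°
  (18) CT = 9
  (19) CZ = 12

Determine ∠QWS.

Step 1: By the law of cosines on triangle WQS: WS² = 7² + 7² − 2·7·7·cos(90°) = 98, so WS = 7·√2.
Step 2: By the inverse law of cosines on triangle QWS: cos(∠QWS) = (7² + (7·√2)² − 7²) / (2·7·7·√2) = 98/138.59 = 0.7071, so ∠QWS = 45°.

Therefore, the measure of angle ∠QWS = 45°.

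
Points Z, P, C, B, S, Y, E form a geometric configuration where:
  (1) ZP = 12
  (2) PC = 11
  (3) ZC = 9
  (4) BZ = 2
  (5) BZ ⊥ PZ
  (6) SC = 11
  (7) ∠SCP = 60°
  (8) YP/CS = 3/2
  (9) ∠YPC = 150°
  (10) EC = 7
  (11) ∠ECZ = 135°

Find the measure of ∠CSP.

Step 1: By the law of cosines on triangle SCP: SP² = 11² + 11² − 2·11·11·cos(60°) = 121, so SP = 11.
Step 2: By the inverse law of cosines on triangle CSP: cos(∠CSP) = (11² + 11² − 11²) / (2·11·11) = 121/242 = 0.5, so ∠CSP = 60°.

Therefore, the measure of angle ∠CSP = 60°.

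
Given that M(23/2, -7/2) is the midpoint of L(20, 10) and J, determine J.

Using the midpoint formula: M = ((x1 + x2)/2, (y1 + y2)/2)
We know M = (23/2, -7/2) and L = (20, 10)
For x: 23/2 = (20 + x2)/2, so x2 = 2*23/2 - 20 = 3
For y: -7/2 = (10 + y2)/2, so y2 = 2*-7/2 - 10 = -17
J = (3, -17)

(3, -17)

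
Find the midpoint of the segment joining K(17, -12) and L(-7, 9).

The midpoint is the average of the coordinates:
x: (17 + -7)/2 = 5
y: (-12 + 9)/2 = -3/2
Midpoint = (5, -3/2)

(5, -3/2)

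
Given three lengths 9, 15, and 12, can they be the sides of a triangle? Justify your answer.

For three segments to close into a triangle, no single side can be as long as the other two combined.
The longest side is 15, and 9 + 12 = 21 > 15.
A triangle can be formed.

Yes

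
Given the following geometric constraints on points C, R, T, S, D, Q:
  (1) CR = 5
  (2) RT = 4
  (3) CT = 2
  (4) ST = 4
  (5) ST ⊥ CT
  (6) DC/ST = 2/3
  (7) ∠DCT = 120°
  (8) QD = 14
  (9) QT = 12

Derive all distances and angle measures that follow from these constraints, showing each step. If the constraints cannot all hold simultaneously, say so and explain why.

The constraints are consistent.

From the given relations:
  DC = 2/3·ST = 2/3·4 ≈ 2.67

Step 1: From CT = 2, TS = 4, and ∠CTS = 90°, by the law of cosines:
  CS² = CT² + TS² - 2·CT·TS·cos(90°) = 4 + 16 - 0 = 20
  CS = 2·√5

Step 2: From TC = 2, CD = 2.67, and ∠TCD = 120°, by the law of cosines:
  TD² = TC² + CD² - 2·TC·CD·cos(120°) = 4 + 7.111 + 5.333 = 16.44
  TD = 2/3·√37

Step 3: From CR = 5, CT = 2, RT = 4, by the inverse law of cosines:
  cos(∠RCT) = (CR² + CT² - RT²) / (2·CR·CT)
  ∠RCT = 49.46°

Step 4: From RC = 5, RT = 4, CT = 2, by the inverse law of cosines:
  cos(∠CRT) = (RC² + RT² - CT²) / (2·RC·RT)
  ∠CRT = 22.33°

Step 5: From TC = 2, TR = 4, CR = 5, by the inverse law of cosines:
  cos(∠CTR) = (TC² + TR² - CR²) / (2·TC·TR)
  ∠CTR = 108.21°

Step 6: From CS = 2·√5, CT = 2, ST = 4, by the inverse law of cosines:
  cos(∠SCT) = (CS² + CT² - ST²) / (2·CS·CT)
  ∠SCT = 63.43°

Step 7: From TC = 2, TD = 2/3·√37, CD = 2.67, by the inverse law of cosines:
  cos(∠CTD) = (TC² + TD² - CD²) / (2·TC·TD)
  ∠CTD = 34.72°

Step 8: From TD = 2/3·√37, TQ = 12, DQ = 14, by the inverse law of cosines:
  cos(∠DTQ) = (TD² + TQ² - DQ²) / (2·TD·TQ)
  ∠DTQ = 111.43°

Step 9: From SC = 2·√5, ST = 4, CT = 2, by the inverse law of cosines:
  cos(∠CST) = (SC² + ST² - CT²) / (2·SC·ST)
  ∠CST = 26.57°

Step 10: From DC = 2.67, DT = 2/3·√37, CT = 2, by the inverse law of cosines:
  cos(∠CDT) = (DC² + DT² - CT²) / (2·DC·DT)
  ∠CDT = 25.28°

Step 11: From DQ = 14, DT = 2/3·√37, QT = 12, by the inverse law of cosines:
  cos(∠QDT) = (DQ² + DT² - QT²) / (2·DQ·DT)
  ∠QDT = 52.93°

Step 12: From QD = 14, QT = 12, DT = 2/3·√37, by the inverse law of cosines:
  cos(∠DQT) = (QD² + QT² - DT²) / (2·QD·QT)
  ∠DQT = 15.64°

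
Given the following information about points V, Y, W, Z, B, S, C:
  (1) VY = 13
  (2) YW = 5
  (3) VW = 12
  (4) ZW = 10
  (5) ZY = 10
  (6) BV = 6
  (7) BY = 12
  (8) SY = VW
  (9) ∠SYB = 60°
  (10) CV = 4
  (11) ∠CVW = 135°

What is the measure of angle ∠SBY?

From the given relations: SY = VW = 12.
Step 1: By the law of cosines on triangle BYS: BS² = 12² + 12² − 2·12·12·cos(60°) = 144, so BS = 12.
Step 2: By the inverse law of cosines on triangle SBY: cos(∠SBY) = (12² + 12² − 12²) / (2·12·12) = 144/288 = 0.5, so ∠SBY = 60°.

Therefore, the measure of angle ∠SBY = 60°.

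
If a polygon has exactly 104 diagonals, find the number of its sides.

Using d = n(n - 3)/2, we solve 104 = n(n - 3)/2.
So n(n - 3) = 208.
Testing n = 16: 16 * 13 = 208 = 208. Correct.
The polygon has 16 sides.

16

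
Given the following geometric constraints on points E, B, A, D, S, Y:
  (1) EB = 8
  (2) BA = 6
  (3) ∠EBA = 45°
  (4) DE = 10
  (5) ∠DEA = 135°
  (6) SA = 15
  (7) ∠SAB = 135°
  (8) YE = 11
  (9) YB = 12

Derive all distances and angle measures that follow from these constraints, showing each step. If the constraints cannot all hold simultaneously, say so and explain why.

The constraints are consistent.

Step 1: From EB = 8, BA = 6, and ∠EBA = 45°, by the law of cosines:
  EA² = EB² + BA² - 2·EB·BA·cos(45°) = 64 + 36 - 67.88 = 32.12
  EA ≈ 5.67

Step 2: From BA = 6, AS = 15, and ∠BAS = 135°, by the law of cosines:
  BS² = BA² + AS² - 2·BA·AS·cos(135°) = 36 + 225 + 127.3 = 388.3
  BS ≈ 19.7

Step 3: From EB = 8, EY = 11, BY = 12, by the inverse law of cosines:
  cos(∠BEY) = (EB² + EY² - BY²) / (2·EB·EY)
  ∠BEY = 76.53°

Step 4: From BE = 8, BY = 12, EY = 11, by the inverse law of cosines:
  cos(∠EBY) = (BE² + BY² - EY²) / (2·BE·BY)
  ∠EBY = 63.06°

Step 5: From YB = 12, YE = 11, BE = 8, by the inverse law of cosines:
  cos(∠BYE) = (YB² + YE² - BE²) / (2·YB·YE)
  ∠BYE = 40.42°

Step 6: From AE = 5.67, ED = 10, and ∠AED = 135°, by the law of cosines:
  AD² = AE² + ED² - 2·AE·ED·cos(135°) = 32.12 + 100 + 80.15 = 212.3
  AD ≈ 14.57

Step 7: From EA = 5.67, EB = 8, AB = 6, by the inverse law of cosines:
  cos(∠AEB) = (EA² + EB² - AB²) / (2·EA·EB)
  ∠AEB = 48.47°

Step 8: From BA = 6, BS = 19.7, AS = 15, by the inverse law of cosines:
  cos(∠ABS) = (BA² + BS² - AS²) / (2·BA·BS)
  ∠ABS = 32.57°

Step 9: From AB = 6, AE = 5.67, BE = 8, by the inverse law of cosines:
  cos(∠BAE) = (AB² + AE² - BE²) / (2·AB·AE)
  ∠BAE = 86.53°

Step 10: From SA = 15, SB = 19.7, AB = 6, by the inverse law of cosines:
  cos(∠ASB) = (SA² + SB² - AB²) / (2·SA·SB)
  ∠ASB = 12.43°

Step 11: From AD = 14.57, AE = 5.67, DE = 10, by the inverse law of cosines:
  cos(∠DAE) = (AD² + AE² - DE²) / (2·AD·AE)
  ∠DAE = 29.03°

Step 12: From DA = 14.57, DE = 10, AE = 5.67, by the inverse law of cosines:
  cos(∠ADE) = (DA² + DE² - AE²) / (2·DA·DE)
  ∠ADE = 15.97°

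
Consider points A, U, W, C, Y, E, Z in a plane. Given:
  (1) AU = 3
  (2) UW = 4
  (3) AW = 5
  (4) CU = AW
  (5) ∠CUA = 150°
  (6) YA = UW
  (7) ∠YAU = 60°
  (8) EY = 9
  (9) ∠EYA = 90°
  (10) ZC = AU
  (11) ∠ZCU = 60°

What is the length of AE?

From the given relations: YA = UW = 4.
Step 1: By the law of cosines on triangle AYE: AE² = 4² + 9² − 2·4·9·cos(90°) = 97, so AE = √97.

Therefore, the length of AE = √97.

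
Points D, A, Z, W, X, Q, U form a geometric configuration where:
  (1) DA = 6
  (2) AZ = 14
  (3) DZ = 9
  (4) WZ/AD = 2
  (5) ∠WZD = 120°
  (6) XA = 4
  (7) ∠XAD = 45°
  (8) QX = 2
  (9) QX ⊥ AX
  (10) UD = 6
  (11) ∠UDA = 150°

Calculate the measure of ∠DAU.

Step 1: By the law of cosines on triangle ADU: AU² = 6² + 6² − 2·6·6·cos(150°) = 134.35, so AU ≈ 11.59.
Step 2: By the inverse law of cosines on triangle DAU: cos(∠DAU) = (6² + 11.59² − 6²) / (2·6·11.59) = 134.35/139.09 = 0.9659, so ∠DAU = 15°.

Therefore, the measure of angle ∠DAU = 15°.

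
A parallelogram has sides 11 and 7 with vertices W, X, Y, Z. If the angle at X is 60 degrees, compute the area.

Area = 11 * 7 * sin(60°) = 77 * sqrt(3)/2 = 77*sqrt(3)/2

77*sqrt(3)/2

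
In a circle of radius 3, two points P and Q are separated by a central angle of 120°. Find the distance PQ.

Chord = 2(3) sin(60°) = 3*sqrt(3)

3*sqrt(3)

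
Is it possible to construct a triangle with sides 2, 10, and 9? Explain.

Yes.
The triangle inequality requires that the sum of any two sides exceeds the third.
Here 2 + 9 = 11 > 10, so the condition is met.

Yes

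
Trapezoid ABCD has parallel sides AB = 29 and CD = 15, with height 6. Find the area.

Area of a trapezoid = (base1 + base2) * height / 2
Area = (29 + 15) * 6 / 2
Area = 44 * 6 / 2
Area = 264 / 2
Area = 132

132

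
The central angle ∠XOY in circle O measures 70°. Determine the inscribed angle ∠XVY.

Inscribed angle = 70° / 2 = 35° (inscribed angle theorem).

35°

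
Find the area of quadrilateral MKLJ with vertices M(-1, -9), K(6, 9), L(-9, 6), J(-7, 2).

Shoelace: sum of cross terms = 251, Area = (1/2)|251| = 251/2

251/2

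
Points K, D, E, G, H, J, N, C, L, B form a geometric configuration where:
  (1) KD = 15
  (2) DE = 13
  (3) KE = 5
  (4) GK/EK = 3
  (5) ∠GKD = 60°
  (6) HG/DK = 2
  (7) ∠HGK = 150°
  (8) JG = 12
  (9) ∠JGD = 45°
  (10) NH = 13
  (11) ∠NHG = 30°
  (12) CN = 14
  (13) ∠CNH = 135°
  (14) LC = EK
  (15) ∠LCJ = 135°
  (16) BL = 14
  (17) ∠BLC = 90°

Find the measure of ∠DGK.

From the given relations: GK = 3·EK = 3·5 = 15.
Step 1: By the law of cosines on triangle GKD: GD² = 15² + 15² − 2·15·15·cos(60°) = 225, so GD = 15.
Step 2: By the inverse law of cosines on triangle DGK: cos(∠DGK) = (15² + 15² − 15²) / (2·15·15) = 225/450 = 0.5, so ∠DGK = 60°.

Therefore, the measure of angle ∠DGK = 60°.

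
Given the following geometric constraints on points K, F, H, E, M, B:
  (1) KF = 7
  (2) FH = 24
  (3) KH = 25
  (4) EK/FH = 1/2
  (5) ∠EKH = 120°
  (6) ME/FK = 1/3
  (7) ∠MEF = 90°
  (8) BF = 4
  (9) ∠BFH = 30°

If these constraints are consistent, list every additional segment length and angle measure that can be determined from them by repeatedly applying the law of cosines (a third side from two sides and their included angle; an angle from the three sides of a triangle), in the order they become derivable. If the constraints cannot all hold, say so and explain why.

The constraints are consistent. Derivable facts, in order:
After 1 step:
- HB ≈ 20.63
- HE ≈ 32.7
- ∠FHK = 16.26°
- ∠FKH = 73.74°
- ∠HFK = 90°
After 2 steps:
- ∠BHF = 5.56°
- ∠EHK = 18.53°
- ∠FBH = 144.44°
- ∠HEK = 41.47°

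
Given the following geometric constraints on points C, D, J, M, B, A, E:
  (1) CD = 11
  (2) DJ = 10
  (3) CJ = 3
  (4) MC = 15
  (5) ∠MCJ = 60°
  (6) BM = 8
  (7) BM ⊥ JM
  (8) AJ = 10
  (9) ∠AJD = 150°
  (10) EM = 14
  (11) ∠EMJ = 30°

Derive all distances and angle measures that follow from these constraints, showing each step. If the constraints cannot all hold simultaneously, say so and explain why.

The constraints are consistent.

Step 1: From DJ = 10, JA = 10, and ∠DJA = 150°, by the law of cosines:
  DA² = DJ² + JA² - 2·DJ·JA·cos(150°) = 100 + 100 + 173.2 = 373.2
  DA ≈ 19.32

Step 2: From JC = 3, CM = 15, and ∠JCM = 60°, by the law of cosines:
  JM² = JC² + CM² - 2·JC·CM·cos(60°) = 9 + 225 - 45 = 189
  JM = 3·√21

Step 3: From CD = 11, CJ = 3, DJ = 10, by the inverse law of cosines:
  cos(∠DCJ) = (CD² + CJ² - DJ²) / (2·CD·CJ)
  ∠DCJ = 62.96°

Step 4: From DC = 11, DJ = 10, CJ = 3, by the inverse law of cosines:
  cos(∠CDJ) = (DC² + DJ² - CJ²) / (2·DC·DJ)
  ∠CDJ = 15.5°

Step 5: From JC = 3, JD = 10, CD = 11, by the inverse law of cosines:
  cos(∠CJD) = (JC² + JD² - CD²) / (2·JC·JD)
  ∠CJD = 101.54°

Step 6: From JM = 3·√21, MB = 8, and ∠JMB = 90°, by the law of cosines:
  JB² = JM² + MB² - 2·JM·MB·cos(90°) = 189 + 64 - 0 = 253
  JB ≈ 15.91

Step 7: From JM = 3·√21, ME = 14, and ∠JME = 30°, by the law of cosines:
  JE² = JM² + ME² - 2·JM·ME·cos(30°) = 189 + 196 - 333.4 = 51.64
  JE ≈ 7.19

Step 8: From DA = 19.32, DJ = 10, AJ = 10, by the inverse law of cosines:
  cos(∠ADJ) = (DA² + DJ² - AJ²) / (2·DA·DJ)
  ∠ADJ = 15°

Step 9: From JC = 3, JM = 3·√21, CM = 15, by the inverse law of cosines:
  cos(∠CJM) = (JC² + JM² - CM²) / (2·JC·JM)
  ∠CJM = 109.11°

Step 10: From MC = 15, MJ = 3·√21, CJ = 3, by the inverse law of cosines:
  cos(∠CMJ) = (MC² + MJ² - CJ²) / (2·MC·MJ)
  ∠CMJ = 10.89°

Step 11: From AD = 19.32, AJ = 10, DJ = 10, by the inverse law of cosines:
  cos(∠DAJ) = (AD² + AJ² - DJ²) / (2·AD·AJ)
  ∠DAJ = 15°

Step 12: From JB = 15.91, JM = 3·√21, BM = 8, by the inverse law of cosines:
  cos(∠BJM) = (JB² + JM² - BM²) / (2·JB·JM)
  ∠BJM = 30.2°

Step 13: From JE = 7.19, JM = 3·√21, EM = 14, by the inverse law of cosines:
  cos(∠EJM) = (JE² + JM² - EM²) / (2·JE·JM)
  ∠EJM = 76.94°

Step 14: From BJ = 15.91, BM = 8, JM = 3·√21, by the inverse law of cosines:
  cos(∠JBM) = (BJ² + BM² - JM²) / (2·BJ·BM)
  ∠JBM = 59.8°

Step 15: From EJ = 7.19, EM = 14, JM = 3·√21, by the inverse law of cosines:
  cos(∠JEM) = (EJ² + EM² - JM²) / (2·EJ·EM)
  ∠JEM = 73.06°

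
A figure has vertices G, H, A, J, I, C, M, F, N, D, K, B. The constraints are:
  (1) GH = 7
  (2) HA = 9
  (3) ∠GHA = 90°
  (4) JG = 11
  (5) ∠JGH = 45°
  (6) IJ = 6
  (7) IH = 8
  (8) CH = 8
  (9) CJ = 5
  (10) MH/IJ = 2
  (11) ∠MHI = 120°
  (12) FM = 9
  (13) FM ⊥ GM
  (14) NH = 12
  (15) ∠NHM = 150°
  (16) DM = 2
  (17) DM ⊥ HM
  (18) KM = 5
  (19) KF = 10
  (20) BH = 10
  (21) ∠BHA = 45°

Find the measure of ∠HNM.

From the given relations: MH = 2·IJ = 2·6 = 12.
Step 1: By the law of cosines on triangle NHM: NM² = 12² + 12² − 2·12·12·cos(150°) = 537.42, so NM ≈ 23.18.
Step 2: By the inverse law of cosines on triangle HNM: cos(∠HNM) = (12² + 23.18² − 12²) / (2·12·23.18) = 537.42/556.37 = 0.9659, so ∠HNM = 15°.

Therefore, the measure of angle ∠HNM = 15°.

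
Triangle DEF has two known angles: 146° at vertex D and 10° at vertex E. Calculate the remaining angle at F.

By the triangle angle sum property, the three interior angles of any triangle add up to 180°.
We know angle D = 146° and angle E = 10°, so their sum is 156°.
Therefore angle F = 180° - 156° = 24°.

24 degrees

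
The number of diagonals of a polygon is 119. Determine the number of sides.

Using d = n(n - 3)/2, we solve 119 = n(n - 3)/2.
So n(n - 3) = 238.
Testing n = 17: 17 * 14 = 238 = 238. Correct.
The polygon has 17 sides.

17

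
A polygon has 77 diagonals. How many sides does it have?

Using d = n(n - 3)/2, we solve 77 = n(n - 3)/2.
So n(n - 3) = 154.
Testing n = 14: 14 * 11 = 154 = 154. Correct.
The polygon has 14 sides.

14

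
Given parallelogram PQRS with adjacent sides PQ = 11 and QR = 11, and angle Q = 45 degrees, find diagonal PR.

Using the law of cosines:
d^2 = 11^2 + 11^2 - 2(11)(11)cos(45 degrees)
d^2 = 121 + 121 - 242*sqrt(2)/2
d^2 = 242 - 121*sqrt(2)
d = 11*sqrt(2 - sqrt(2))

11*sqrt(2 - sqrt(2))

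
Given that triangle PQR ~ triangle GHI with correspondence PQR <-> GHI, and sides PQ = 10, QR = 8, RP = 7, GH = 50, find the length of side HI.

Since the triangles are similar, the ratio of corresponding sides is constant.
Scale factor k = GH / PQ = 50 / 10 = 5
HI = k * QR = 5 * 8 = 40

40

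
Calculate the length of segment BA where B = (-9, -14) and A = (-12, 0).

d = sqrt((-12 - -9)^2 + (0 - -14)^2)
d = sqrt(-3^2 + 14^2)
d = sqrt(9 + 196)
d = sqrt(205)

sqrt(205)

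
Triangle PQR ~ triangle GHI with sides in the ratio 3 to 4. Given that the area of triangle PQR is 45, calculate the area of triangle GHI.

Area ratio = (3/4)^2 = 9/16. Area of GHI = 45 * 16/9 = 80.

80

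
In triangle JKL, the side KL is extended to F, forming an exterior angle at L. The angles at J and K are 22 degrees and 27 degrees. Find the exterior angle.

Exterior angle = 22 + 27 = 49 degrees (exterior angle theorem).

49 degrees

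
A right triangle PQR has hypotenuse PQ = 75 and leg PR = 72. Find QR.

By the Pythagorean theorem: QR^2 = PQ^2 - PR^2
QR^2 = 75^2 - 72^2 = 5625 - 5184 = 441
QR = sqrt(441) = 21

21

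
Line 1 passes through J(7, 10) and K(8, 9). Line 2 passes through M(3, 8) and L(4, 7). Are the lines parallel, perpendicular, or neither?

Slope of line 1: m1 = (9 - 10)/(8 - 7) = -1/1 = -1
Slope of line 2: m2 = (7 - 8)/(4 - 3) = -1/1 = -1
Two lines are parallel if and only if they have equal slopes (or both are vertical).
Here m1 = m2 = -1, confirming the lines are parallel.

Parallel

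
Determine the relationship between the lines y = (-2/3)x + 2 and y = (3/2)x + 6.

Slope of line 1: m1 = -2/3
Slope of line 2: m2 = 3/2
Two lines are perpendicular when the product of their slopes is -1 (negative reciprocals).
m1 * m2 = (-2/3) * (3/2) = -1, confirming perpendicularity.

Perpendicular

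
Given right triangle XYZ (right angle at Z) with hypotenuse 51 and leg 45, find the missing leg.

By the Pythagorean theorem: YZ^2 = XY^2 - XZ^2
YZ^2 = 51^2 - 45^2 = 2601 - 2025 = 576
YZ = sqrt(576) = 24

24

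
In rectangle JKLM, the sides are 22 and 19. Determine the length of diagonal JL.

A rectangle's diagonal splits it into two right triangles, with the diagonal as the hypotenuse.
By the Pythagorean theorem, d^2 = 22^2 + 19^2 = 845.
Therefore d = sqrt(845) = 13*sqrt(5).

13*sqrt(5)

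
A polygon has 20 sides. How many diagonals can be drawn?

Total line segments between 20 vertices = C(20,2) = 190.
Subtract the 20 sides: 190 - 20 = 170 diagonals.

170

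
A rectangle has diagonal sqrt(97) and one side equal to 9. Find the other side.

b = sqrt(d^2 - a^2) = sqrt(97 - 81) = sqrt(16) = 4

4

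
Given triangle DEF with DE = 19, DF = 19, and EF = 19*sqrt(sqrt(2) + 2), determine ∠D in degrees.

By the inverse law of cosines: cos(D) = (DE² + DF² - EF²) / (2 × DE × DF)
cos(D) = (19² + 19² - (19*sqrt(sqrt(2) + 2))²) / (2 × 19 × 19)
cos(D) = (361 + 361 - (361*sqrt(2) + 722)) / 722
cos(D) = -sqrt(2)/2
D = arccos(-sqrt(2)/2) = 135°

135°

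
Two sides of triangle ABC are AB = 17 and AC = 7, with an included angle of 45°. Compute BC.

By the law of cosines: BC^2 = AB^2 + AC^2 - 2*AB*AC*cos(A)
BC^2 = 17^2 + 7^2 - 2*17*7*cos(45°)
BC^2 = 289 + 49 - 238*(sqrt(2)/2)
BC^2 = 338 - 119*sqrt(2)
BC = sqrt(338 - 119*sqrt(2))

sqrt(338 - 119*sqrt(2))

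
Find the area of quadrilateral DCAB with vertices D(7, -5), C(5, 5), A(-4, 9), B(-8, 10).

The Shoelace formula works by pairing each vertex with the next (cycling back to the first).
For each pair, compute x_i*y_(i+1) - x_(i+1)*y_i:
  (7*5 - 5*-5) = 60
  (5*9 - -4*5) = 65
  (-4*10 - -8*9) = 32
  (-8*-5 - 7*10) = -30
Taking half the absolute value of the total: Area = (1/2)(127) = 127/2.

127/2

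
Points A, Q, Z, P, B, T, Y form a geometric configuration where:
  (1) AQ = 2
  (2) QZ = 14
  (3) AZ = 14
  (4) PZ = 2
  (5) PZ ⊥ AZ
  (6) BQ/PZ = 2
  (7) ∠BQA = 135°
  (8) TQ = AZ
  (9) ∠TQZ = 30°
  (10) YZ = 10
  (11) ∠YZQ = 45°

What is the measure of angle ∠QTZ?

From the given relations: TQ = AZ = 14.
Step 1: By the law of cosines on triangle TQZ: TZ² = 14² + 14² − 2·14·14·cos(30°) = 52.52, so TZ ≈ 7.25.
Step 2: By the inverse law of cosines on triangle QTZ: cos(∠QTZ) = (14² + 7.25² − 14²) / (2·14·7.25) = 52.52/202.91 = 0.2588, so ∠QTZ = 75°.

Therefore, the measure of angle ∠QTZ = 75°.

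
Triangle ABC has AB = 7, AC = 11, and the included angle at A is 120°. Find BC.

When two sides and the included angle are known, the law of cosines gives the third side.
c^2 = a^2 + b^2 - 2ab cos(C) generalizes the Pythagorean theorem to non-right triangles.
Here: BC^2 = 49 + 121 - 154*(-1/2) = 247
BC = sqrt(247)

sqrt(247)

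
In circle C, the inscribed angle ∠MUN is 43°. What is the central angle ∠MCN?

The inscribed angle theorem states that a central angle is always twice any inscribed angle that subtends the same arc.
Since the inscribed angle is 43°, the central angle = 2 × 43° = 86°.

86°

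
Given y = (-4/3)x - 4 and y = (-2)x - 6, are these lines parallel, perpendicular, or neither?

Slope of line 1: m1 = -4/3
Slope of line 2: m2 = -2
m1 != m2 (-4/3 != -2), so not parallel.
m1 * m2 = (-4/3) * (-2) = 8/3 != -1, so not perpendicular.
The lines are neither parallel nor perpendicular.

Neither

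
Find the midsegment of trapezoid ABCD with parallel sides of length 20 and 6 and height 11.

The midsegment (median) of a trapezoid connects the midpoints of the non-parallel sides.
Its length is the average of the two bases: (20 + 6) / 2 = 13.

13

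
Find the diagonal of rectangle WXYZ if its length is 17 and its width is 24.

A rectangle's diagonal splits it into two right triangles, with the diagonal as the hypotenuse.
By the Pythagorean theorem, d^2 = 17^2 + 24^2 = 865.
Therefore d = sqrt(865).

sqrt(865)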